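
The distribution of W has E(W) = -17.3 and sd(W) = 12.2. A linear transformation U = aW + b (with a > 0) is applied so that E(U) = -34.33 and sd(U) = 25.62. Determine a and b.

a = 2.1, b = 2

sd(U) = a·sd(W) (a > 0), so a = 25.62/12.2 = 2.1.
E(U) = a·E(W) + b, so b = -34.33 − 2.1·(-17.3) = 2.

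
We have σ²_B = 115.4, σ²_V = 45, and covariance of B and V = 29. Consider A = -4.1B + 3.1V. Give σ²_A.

σ²_A = 1635.144

σ²_A = a²·σ²_B + b²·σ²_V + 2ab·covariance of B and V with a = -4.1, b = 3.1.
= (-4.1)²·115.4 + 3.1²·45 + 2·(-4.1)·3.1·29
= 1939.874 + 432.45 + (-737.18) = 1635.144.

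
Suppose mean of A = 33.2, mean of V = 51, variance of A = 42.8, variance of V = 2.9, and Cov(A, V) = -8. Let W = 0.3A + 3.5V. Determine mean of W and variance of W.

mean of W = 0.3·mean of A + 3.5·mean of V = 0.3·33.2 + 3.5·51 = 188.46.
variance of W = a²·variance of A + b²·variance of V + 2ab·Cov(A, V) with a = 0.3, b = 3.5.
= 0.3²·42.8 + 3.5²·2.9 + 2·0.3·3.5·(-8)
= 3.852 + 35.525 + (-16.8) = 22.577.

mean of W = 188.46, variance of W = 22.577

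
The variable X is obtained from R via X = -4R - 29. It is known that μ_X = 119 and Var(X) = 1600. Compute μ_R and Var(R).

μ_R = -37, Var(R) = 100

From X = -4R - 29: μ_X = a·μ_R + b, so μ_R = (μ_X − b)/a = (119 − (-29))/(-4) = -37.
Var(X) = a²·Var(R), so Var(R) = 1600/(-4)² = 100.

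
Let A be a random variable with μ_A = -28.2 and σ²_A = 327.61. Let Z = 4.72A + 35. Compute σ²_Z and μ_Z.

Z = 4.72A + 35 is linear with a = 4.72, b = 35.
σ²_Z = a²·σ²_A = 4.72²·327.61 = 7298.626624 (the additive constant 35 does not affect variance).
μ_Z = a·μ_A + b = 4.72·(-28.2) + 35 = -98.104.

σ²_Z = 7298.626624, μ_Z = -98.104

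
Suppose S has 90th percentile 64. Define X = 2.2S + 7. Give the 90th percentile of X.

90th percentile of X = 147.8

Since a = 2.2 > 0 the transformation is increasing, so the 90th percentile of X = a·(P_{90} of S) + b = 2.2·64 + 7 = 147.8.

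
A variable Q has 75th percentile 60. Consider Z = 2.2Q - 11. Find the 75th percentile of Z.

Since a = 2.2 > 0 the transformation is increasing, so the 75th percentile of Z = a·(P_{75} of Q) + b = 2.2·60 + (-11) = 121.

75th percentile of Z = 121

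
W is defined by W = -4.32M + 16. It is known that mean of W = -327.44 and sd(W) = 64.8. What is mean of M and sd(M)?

mean of M = 79.5, sd(M) = 15

From W = -4.32M + 16: mean of W = a·mean of M + b, so mean of M = (mean of W − b)/a = (-327.44 − 16)/(-4.32) = 79.5.
sd(W) = |a|·sd(M), so sd(M) = 64.8/|-4.32| = 15.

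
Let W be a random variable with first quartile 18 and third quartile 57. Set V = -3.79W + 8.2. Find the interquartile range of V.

IQR of W = Q3 − Q1 = 57 − 18 = 39.
Under V = aW + b, IQR(V) = |a|·IQR(W) = |-3.79|·39 = 147.81 (shifts cancel; spread scales by |a|).

IQR(V) = 147.81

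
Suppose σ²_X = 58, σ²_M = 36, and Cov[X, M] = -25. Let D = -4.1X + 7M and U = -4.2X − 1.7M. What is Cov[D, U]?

By bilinearity, Cov[D, U] = ac·σ²_X + bd·σ²_M + (ad+bc)·Cov[X, M], with a=-4.1, b=7, c=-4.2, d=-1.7.
ac·σ²_X = (-4.1)·(-4.2)·58 = 998.76
bd·σ²_M = 7·(-1.7)·36 = -428.4
(ad+bc)·Cov[X, M] = (-22.43)·(-25) = 560.75
Cov[D, U] = 998.76 + (-428.4) + 560.75 = 1131.11.

Cov[D, U] = 1131.11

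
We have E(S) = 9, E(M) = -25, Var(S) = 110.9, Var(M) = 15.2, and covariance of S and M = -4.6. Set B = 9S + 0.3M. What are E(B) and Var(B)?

E(B) = 9·E(S) + 0.3·E(M) = 9·9 + 0.3·(-25) = 73.5.
Var(B) = a²·Var(S) + b²·Var(M) + 2ab·covariance of S and M with a = 9, b = 0.3.
= 9²·110.9 + 0.3²·15.2 + 2·9·0.3·(-4.6)
= 8982.9 + 1.368 + (-24.84) = 8959.428.

E(B) = 73.5, Var(B) = 8959.428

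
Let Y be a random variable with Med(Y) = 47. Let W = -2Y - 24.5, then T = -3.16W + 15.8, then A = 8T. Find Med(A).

Med(W) = (-2)·47 + (-24.5) = -118.5.
Med(T) = (-3.16)·(-118.5) + 15.8 = 390.26.
Med(A) = 8·390.26 = 3122.08.

Med(A) = 3122.08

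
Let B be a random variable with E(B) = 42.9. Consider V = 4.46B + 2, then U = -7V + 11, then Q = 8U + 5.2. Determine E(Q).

E(V) = 4.46·42.9 + 2 = 193.334.
E(U) = (-7)·193.334 + 11 = -1342.338.
E(Q) = 8·(-1342.338) + 5.2 = -10733.504.

E(Q) = -10733.504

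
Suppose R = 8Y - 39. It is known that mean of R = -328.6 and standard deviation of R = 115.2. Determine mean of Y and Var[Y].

mean of Y = -36.2, Var[Y] = 207.36

From R = 8Y - 39: mean of R = a·mean of Y + b, so mean of Y = (mean of R − b)/a = (-328.6 − (-39))/8 = -36.2.
Var[R] = 115.2² = 13271.04.
Var[R] = a²·Var[Y], so Var[Y] = 13271.04/8² = 207.36.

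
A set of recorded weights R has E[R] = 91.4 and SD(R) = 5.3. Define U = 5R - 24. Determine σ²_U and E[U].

U = 5R - 24 is linear with a = 5, b = -24.
σ²_R = 5.3² = 28.09.
σ²_U = a²·σ²_R = 5²·28.09 = 702.25 (the additive constant -24 does not affect variance).
E[U] = a·E[R] + b = 5·91.4 + (-24) = 433.

σ²_U = 702.25, E[U] = 433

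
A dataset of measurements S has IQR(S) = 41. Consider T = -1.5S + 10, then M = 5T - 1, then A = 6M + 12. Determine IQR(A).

IQR(A) = 1845

IQR(T) = |-1.5|·41 = 61.5.
IQR(M) = |5|·61.5 = 307.5.
IQR(A) = |6|·307.5 = 1845.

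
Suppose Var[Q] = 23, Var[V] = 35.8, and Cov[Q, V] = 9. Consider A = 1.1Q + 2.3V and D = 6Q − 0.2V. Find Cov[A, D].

By bilinearity, Cov[A, D] = ac·Var[Q] + bd·Var[V] + (ad+bc)·Cov[Q, V], with a=1.1, b=2.3, c=6, d=-0.2.
ac·Var[Q] = 1.1·6·23 = 151.8
bd·Var[V] = 2.3·(-0.2)·35.8 = -16.468
(ad+bc)·Cov[Q, V] = (13.58)·9 = 122.22
Cov[A, D] = 151.8 + (-16.468) + 122.22 = 257.552.

Cov[A, D] = 257.552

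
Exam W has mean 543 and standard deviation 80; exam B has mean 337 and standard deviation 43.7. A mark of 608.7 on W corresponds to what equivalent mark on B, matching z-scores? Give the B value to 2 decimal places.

z = (608.7 − 543)/80 ≈ 0.8213.
B = 337 + z·43.7 = 337 + (608.7 − 543)·43.7/80 ≈ 372.89.

B = 372.89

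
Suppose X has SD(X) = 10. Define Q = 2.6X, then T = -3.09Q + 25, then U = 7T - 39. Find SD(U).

SD(U) = 562.38

SD(Q) = |2.6|·10 = 26.
SD(T) = |-3.09|·26 = 80.34.
SD(U) = |7|·80.34 = 562.38.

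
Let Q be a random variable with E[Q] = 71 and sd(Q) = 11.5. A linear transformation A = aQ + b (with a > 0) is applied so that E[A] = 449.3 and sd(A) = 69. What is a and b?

a = 6, b = 23.3

sd(A) = a·sd(Q) (a > 0), so a = 69/11.5 = 6.
E[A] = a·E[Q] + b, so b = 449.3 − 6·71 = 23.3.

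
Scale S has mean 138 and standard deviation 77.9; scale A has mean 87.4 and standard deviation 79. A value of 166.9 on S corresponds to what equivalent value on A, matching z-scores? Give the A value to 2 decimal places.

z = (166.9 − 138)/77.9 ≈ 0.371.
A = 87.4 + z·79 = 87.4 + (166.9 − 138)·79/77.9 ≈ 116.71.

A = 116.71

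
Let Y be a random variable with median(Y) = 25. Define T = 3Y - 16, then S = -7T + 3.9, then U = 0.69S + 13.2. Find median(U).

median(T) = 3·25 + (-16) = 59.
median(S) = (-7)·59 + 3.9 = -409.1.
median(U) = 0.69·(-409.1) + 13.2 = -269.079.

median(U) = -269.079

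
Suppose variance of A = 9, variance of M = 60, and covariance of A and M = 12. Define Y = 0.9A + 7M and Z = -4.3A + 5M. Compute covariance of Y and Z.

By bilinearity, covariance of Y and Z = ac·variance of A + bd·variance of M + (ad+bc)·covariance of A and M, with a=0.9, b=7, c=-4.3, d=5.
ac·variance of A = 0.9·(-4.3)·9 = -34.83
bd·variance of M = 7·5·60 = 2100
(ad+bc)·covariance of A and M = (-25.6)·12 = -307.2
covariance of Y and Z = -34.83 + 2100 + (-307.2) = 1757.97.

covariance of Y and Z = 1757.97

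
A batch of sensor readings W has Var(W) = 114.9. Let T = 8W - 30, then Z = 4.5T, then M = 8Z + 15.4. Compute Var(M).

Var(M) = 9530265.6

Var(T) = 8²·114.9 = 7353.6.
Var(Z) = 4.5²·7353.6 = 148910.4.
Var(M) = 8²·148910.4 = 9530265.6.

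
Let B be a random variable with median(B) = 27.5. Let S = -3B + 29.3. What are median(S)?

A linear map preserves order up to sign, so median(S) = a·median(B) + b = (-3)·27.5 + 29.3 = -53.2.

median(S) = -53.2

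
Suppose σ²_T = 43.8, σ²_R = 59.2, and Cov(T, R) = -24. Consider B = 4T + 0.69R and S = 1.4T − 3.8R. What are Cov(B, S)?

Cov(B, S) = 431.6736

By bilinearity, Cov(B, S) = ac·σ²_T + bd·σ²_R + (ad+bc)·Cov(T, R), with a=4, b=0.69, c=1.4, d=-3.8.
ac·σ²_T = 4·1.4·43.8 = 245.28
bd·σ²_R = 0.69·(-3.8)·59.2 = -155.2224
(ad+bc)·Cov(T, R) = (-14.234)·(-24) = 341.616
Cov(B, S) = 245.28 + (-155.2224) + 341.616 = 431.6736.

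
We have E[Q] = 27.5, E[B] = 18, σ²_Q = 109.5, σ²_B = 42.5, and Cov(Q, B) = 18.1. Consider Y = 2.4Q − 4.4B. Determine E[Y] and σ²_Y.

E[Y] = -13.2, σ²_Y = 1071.248

E[Y] = 2.4·E[Q] + (-4.4)·E[B] = 2.4·27.5 + (-4.4)·18 = -13.2.
σ²_Y = a²·σ²_Q + b²·σ²_B + 2ab·Cov(Q, B) with a = 2.4, b = -4.4.
= 2.4²·109.5 + (-4.4)²·42.5 + 2·2.4·(-4.4)·18.1
= 630.72 + 822.8 + (-382.272) = 1071.248.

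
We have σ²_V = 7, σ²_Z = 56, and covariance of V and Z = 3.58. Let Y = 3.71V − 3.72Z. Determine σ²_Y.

σ²_Y = 772.482508

σ²_Y = a²·σ²_V + b²·σ²_Z + 2ab·covariance of V and Z with a = 3.71, b = -3.72.
= 3.71²·7 + (-3.72)²·56 + 2·3.71·(-3.72)·3.58
= 96.3487 + 774.9504 + (-98.816592) = 772.482508.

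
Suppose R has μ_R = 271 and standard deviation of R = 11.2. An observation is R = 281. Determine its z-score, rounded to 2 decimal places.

z = 0.89

z = (R − μ_R) / standard deviation of R = (281 − 271) / 11.2 ≈ 0.89.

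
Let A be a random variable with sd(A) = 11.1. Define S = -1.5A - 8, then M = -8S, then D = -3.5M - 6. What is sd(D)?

sd(D) = 466.2

sd(S) = |-1.5|·11.1 = 16.65.
sd(M) = |-8|·16.65 = 133.2.
sd(D) = |-3.5|·133.2 = 466.2.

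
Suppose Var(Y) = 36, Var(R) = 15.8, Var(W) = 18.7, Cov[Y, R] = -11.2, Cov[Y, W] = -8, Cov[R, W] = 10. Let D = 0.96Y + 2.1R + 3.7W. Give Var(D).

Var(D) = a²·Var(Y) + b²·Var(R) + c²·Var(W) + 2ab·Cov[Y, R] + 2ac·Cov[Y, W] + 2bc·Cov[R, W], with a = 0.96, b = 2.1, c = 3.7.
= 33.1776 + 69.678 + 256.003 + (-45.1584) + (-56.832) + 155.4
= 412.2682.

Var(D) = 412.2682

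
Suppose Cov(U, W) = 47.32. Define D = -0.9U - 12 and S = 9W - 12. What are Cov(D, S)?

Cov(D, S) = -383.292

Cov(D, S) = a·c·Cov(U, W) = (-0.9)·9·47.32 = -383.292. Additive constants drop out.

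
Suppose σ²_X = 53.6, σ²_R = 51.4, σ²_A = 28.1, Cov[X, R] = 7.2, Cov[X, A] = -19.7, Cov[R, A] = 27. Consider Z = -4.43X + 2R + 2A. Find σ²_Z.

σ²_Z = 1807.39464

σ²_Z = a²·σ²_X + b²·σ²_R + c²·σ²_A + 2ab·Cov[X, R] + 2ac·Cov[X, A] + 2bc·Cov[R, A], with a = -4.43, b = 2, c = 2.
= 1051.89464 + 205.6 + 112.4 + (-127.584) + 349.084 + 216
= 1807.39464.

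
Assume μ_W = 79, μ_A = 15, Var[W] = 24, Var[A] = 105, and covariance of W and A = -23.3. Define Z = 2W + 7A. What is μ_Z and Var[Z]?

μ_Z = 2·μ_W + 7·μ_A = 2·79 + 7·15 = 263.
Var[Z] = a²·Var[W] + b²·Var[A] + 2ab·covariance of W and A with a = 2, b = 7.
= 2²·24 + 7²·105 + 2·2·7·(-23.3)
= 96 + 5145 + (-652.4) = 4588.6.

μ_Z = 263, Var[Z] = 4588.6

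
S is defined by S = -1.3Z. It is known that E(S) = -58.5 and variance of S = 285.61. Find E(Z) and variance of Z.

From S = -1.3Z: E(S) = a·E(Z) + b, so E(Z) = (E(S) − b)/a = (-58.5 − 0)/(-1.3) = 45.
variance of S = a²·variance of Z, so variance of Z = 285.61/(-1.3)² = 169.

E(Z) = 45, variance of Z = 169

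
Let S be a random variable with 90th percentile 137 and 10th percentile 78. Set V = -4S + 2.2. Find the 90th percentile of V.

Since a = -4 < 0 the transformation is decreasing, reversing order: the 90th percentile of V corresponds to the 10th percentile of S.
So P_{90}(V) = a·P_{10}(S) + b = (-4)·78 + 2.2 = -309.8.

90th percentile of V = -309.8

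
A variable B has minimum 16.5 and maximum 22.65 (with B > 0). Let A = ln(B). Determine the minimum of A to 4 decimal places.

ln(B) is increasing on this domain, so min(A) comes from min(B) = 16.5: min(A) = ln(16.5) ≈ 2.8034.

min(A) = 2.8034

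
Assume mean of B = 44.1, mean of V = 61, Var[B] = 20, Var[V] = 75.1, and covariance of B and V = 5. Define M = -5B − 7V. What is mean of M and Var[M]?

mean of M = -647.5, Var[M] = 4529.9

mean of M = (-5)·mean of B + (-7)·mean of V = (-5)·44.1 + (-7)·61 = -647.5.
Var[M] = a²·Var[B] + b²·Var[V] + 2ab·covariance of B and V with a = -5, b = -7.
= (-5)²·20 + (-7)²·75.1 + 2·(-5)·(-7)·5
= 500 + 3679.9 + 350 = 4529.9.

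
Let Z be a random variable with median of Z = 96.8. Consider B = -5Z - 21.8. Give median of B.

median of B = -505.8

A linear map preserves order up to sign, so median of B = a·median of Z + b = (-5)·96.8 + (-21.8) = -505.8.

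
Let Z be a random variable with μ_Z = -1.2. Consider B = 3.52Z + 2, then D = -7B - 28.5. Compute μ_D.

μ_D = -12.932

μ_B = 3.52·(-1.2) + 2 = -2.224.
μ_D = (-7)·(-2.224) + (-28.5) = -12.932.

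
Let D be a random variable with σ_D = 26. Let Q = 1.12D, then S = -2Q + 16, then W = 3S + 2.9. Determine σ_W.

σ_Q = |1.12|·26 = 29.12.
σ_S = |-2|·29.12 = 58.24.
σ_W = |3|·58.24 = 174.72.

σ_W = 174.72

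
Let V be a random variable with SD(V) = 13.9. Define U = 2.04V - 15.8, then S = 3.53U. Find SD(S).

SD(S) = 100.09668

SD(U) = |2.04|·13.9 = 28.356.
SD(S) = |3.53|·28.356 = 100.09668.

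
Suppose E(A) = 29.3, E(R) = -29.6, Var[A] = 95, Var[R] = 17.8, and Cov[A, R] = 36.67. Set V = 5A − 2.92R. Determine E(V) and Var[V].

E(V) = 232.932, Var[V] = 1456.00592

E(V) = 5·E(A) + (-2.92)·E(R) = 5·29.3 + (-2.92)·(-29.6) = 232.932.
Var[V] = a²·Var[A] + b²·Var[R] + 2ab·Cov[A, R] with a = 5, b = -2.92.
= 5²·95 + (-2.92)²·17.8 + 2·5·(-2.92)·36.67
= 2375 + 151.76992 + (-1070.764) = 1456.00592.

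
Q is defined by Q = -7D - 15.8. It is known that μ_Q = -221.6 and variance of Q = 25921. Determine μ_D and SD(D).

μ_D = 29.4, SD(D) = 23

From Q = -7D - 15.8: μ_Q = a·μ_D + b, so μ_D = (μ_Q − b)/a = (-221.6 − (-15.8))/(-7) = 29.4.
SD(Q) = √25921 = 161.
SD(Q) = |a|·SD(D), so SD(D) = 161/|-7| = 23.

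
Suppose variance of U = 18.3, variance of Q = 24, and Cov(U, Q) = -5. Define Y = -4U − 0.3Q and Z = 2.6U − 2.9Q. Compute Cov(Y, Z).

Cov(Y, Z) = -223.54

By bilinearity, Cov(Y, Z) = ac·variance of U + bd·variance of Q + (ad+bc)·Cov(U, Q), with a=-4, b=-0.3, c=2.6, d=-2.9.
ac·variance of U = (-4)·2.6·18.3 = -190.32
bd·variance of Q = (-0.3)·(-2.9)·24 = 20.88
(ad+bc)·Cov(U, Q) = (10.82)·(-5) = -54.1
Cov(Y, Z) = -190.32 + 20.88 + (-54.1) = -223.54.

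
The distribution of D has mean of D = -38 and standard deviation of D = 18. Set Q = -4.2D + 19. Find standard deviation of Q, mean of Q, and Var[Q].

standard deviation of Q = 75.6, mean of Q = 178.6, Var[Q] = 5715.36

Q = -4.2D + 19 is linear with a = -4.2, b = 19.
standard deviation of Q = |a|·standard deviation of D = |-4.2|·18 = 75.6.
mean of Q = a·mean of D + b = (-4.2)·(-38) + 19 = 178.6.
Var[D] = 18² = 324.
Var[Q] = a²·Var[D] = (-4.2)²·324 = 5715.36 (the additive constant 19 does not affect variance).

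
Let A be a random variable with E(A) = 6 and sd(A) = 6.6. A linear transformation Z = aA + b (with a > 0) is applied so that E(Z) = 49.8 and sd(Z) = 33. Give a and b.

a = 5, b = 19.8

sd(Z) = a·sd(A) (a > 0), so a = 33/6.6 = 5.
E(Z) = a·E(A) + b, so b = 49.8 − 5·6 = 19.8.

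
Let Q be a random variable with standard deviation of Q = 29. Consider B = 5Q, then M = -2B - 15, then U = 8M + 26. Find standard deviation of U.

standard deviation of U = 2320

standard deviation of B = |5|·29 = 145.
standard deviation of M = |-2|·145 = 290.
standard deviation of U = |8|·290 = 2320.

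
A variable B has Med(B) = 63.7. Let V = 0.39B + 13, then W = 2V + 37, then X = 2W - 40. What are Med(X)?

Med(X) = 185.372

Med(V) = 0.39·63.7 + 13 = 37.843.
Med(W) = 2·37.843 + 37 = 112.686.
Med(X) = 2·112.686 + (-40) = 185.372.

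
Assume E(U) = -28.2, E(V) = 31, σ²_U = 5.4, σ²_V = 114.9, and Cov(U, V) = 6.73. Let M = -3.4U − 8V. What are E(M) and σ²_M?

E(M) = -152.12, σ²_M = 7782.136

E(M) = (-3.4)·E(U) + (-8)·E(V) = (-3.4)·(-28.2) + (-8)·31 = -152.12.
σ²_M = a²·σ²_U + b²·σ²_V + 2ab·Cov(U, V) with a = -3.4, b = -8.
= (-3.4)²·5.4 + (-8)²·114.9 + 2·(-3.4)·(-8)·6.73
= 62.424 + 7353.6 + 366.112 = 7782.136.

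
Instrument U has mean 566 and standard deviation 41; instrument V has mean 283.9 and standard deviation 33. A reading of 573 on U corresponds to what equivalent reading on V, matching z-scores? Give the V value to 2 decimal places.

z = (573 − 566)/41 ≈ 0.1707.
V = 283.9 + z·33 = 283.9 + (573 − 566)·33/41 ≈ 289.53.

V = 289.53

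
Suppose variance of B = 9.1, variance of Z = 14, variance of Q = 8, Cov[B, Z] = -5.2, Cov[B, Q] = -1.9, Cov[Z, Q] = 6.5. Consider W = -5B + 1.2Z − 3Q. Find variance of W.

variance of W = 278.26

variance of W = a²·variance of B + b²·variance of Z + c²·variance of Q + 2ab·Cov[B, Z] + 2ac·Cov[B, Q] + 2bc·Cov[Z, Q], with a = -5, b = 1.2, c = -3.
= 227.5 + 20.16 + 72 + 62.4 + (-57) + (-46.8)
= 278.26.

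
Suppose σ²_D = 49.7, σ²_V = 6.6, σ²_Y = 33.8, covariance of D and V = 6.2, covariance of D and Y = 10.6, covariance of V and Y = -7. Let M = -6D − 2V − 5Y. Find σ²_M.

σ²_M = a²·σ²_D + b²·σ²_V + c²·σ²_Y + 2ab·covariance of D and V + 2ac·covariance of D and Y + 2bc·covariance of V and Y, with a = -6, b = -2, c = -5.
= 1789.2 + 26.4 + 845 + 148.8 + 636 + (-140)
= 3305.4.

σ²_M = 3305.4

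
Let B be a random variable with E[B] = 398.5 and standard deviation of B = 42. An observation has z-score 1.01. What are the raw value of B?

B = 440.92

B = E[B] + z·standard deviation of B = 398.5 + 1.01·42 = 440.92.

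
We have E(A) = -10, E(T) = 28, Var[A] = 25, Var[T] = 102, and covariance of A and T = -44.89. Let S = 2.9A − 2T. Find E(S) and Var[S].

E(S) = 2.9·E(A) + (-2)·E(T) = 2.9·(-10) + (-2)·28 = -85.
Var[S] = a²·Var[A] + b²·Var[T] + 2ab·covariance of A and T with a = 2.9, b = -2.
= 2.9²·25 + (-2)²·102 + 2·2.9·(-2)·(-44.89)
= 210.25 + 408 + 520.724 = 1138.974.

E(S) = -85, Var[S] = 1138.974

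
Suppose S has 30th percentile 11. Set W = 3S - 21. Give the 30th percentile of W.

30th percentile of W = 12

Since a = 3 > 0 the transformation is increasing, so the 30th percentile of W = a·(P_{30} of S) + b = 3·11 + (-21) = 12.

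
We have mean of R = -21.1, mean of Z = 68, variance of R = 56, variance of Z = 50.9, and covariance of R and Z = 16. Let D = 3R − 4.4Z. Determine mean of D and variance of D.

mean of D = -362.5, variance of D = 1067.024

mean of D = 3·mean of R + (-4.4)·mean of Z = 3·(-21.1) + (-4.4)·68 = -362.5.
variance of D = a²·variance of R + b²·variance of Z + 2ab·covariance of R and Z with a = 3, b = -4.4.
= 3²·56 + (-4.4)²·50.9 + 2·3·(-4.4)·16
= 504 + 985.424 + (-422.4) = 1067.024.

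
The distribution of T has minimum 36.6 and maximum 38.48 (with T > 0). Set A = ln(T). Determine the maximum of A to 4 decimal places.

max(A) = 3.6501

ln(T) is increasing on this domain, so max(A) comes from max(T) = 38.48: max(A) = ln(38.48) ≈ 3.6501.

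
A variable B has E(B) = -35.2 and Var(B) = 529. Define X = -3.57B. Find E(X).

X = -3.57B is linear with a = -3.57, b = 0.
E(X) = a·E(B) + b = (-3.57)·(-35.2) = 125.664.

E(X) = 125.664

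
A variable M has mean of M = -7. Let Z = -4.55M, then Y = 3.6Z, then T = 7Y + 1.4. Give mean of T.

mean of Z = (-4.55)·(-7) = 31.85.
mean of Y = 3.6·31.85 = 114.66.
mean of T = 7·114.66 + 1.4 = 804.02.

mean of T = 804.02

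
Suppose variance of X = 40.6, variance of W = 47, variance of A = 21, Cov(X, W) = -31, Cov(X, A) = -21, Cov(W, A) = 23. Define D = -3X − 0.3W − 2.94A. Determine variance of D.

variance of D = a²·variance of X + b²·variance of W + c²·variance of A + 2ab·Cov(X, W) + 2ac·Cov(X, A) + 2bc·Cov(W, A), with a = -3, b = -0.3, c = -2.94.
= 365.4 + 4.23 + 181.5156 + (-55.8) + (-370.44) + 40.572
= 165.4776.

variance of D = 165.4776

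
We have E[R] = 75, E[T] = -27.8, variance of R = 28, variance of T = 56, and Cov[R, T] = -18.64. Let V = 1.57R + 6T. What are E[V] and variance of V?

E[V] = -49.05, variance of V = 1733.8396

E[V] = 1.57·E[R] + 6·E[T] = 1.57·75 + 6·(-27.8) = -49.05.
variance of V = a²·variance of R + b²·variance of T + 2ab·Cov[R, T] with a = 1.57, b = 6.
= 1.57²·28 + 6²·56 + 2·1.57·6·(-18.64)
= 69.0172 + 2016 + (-351.1776) = 1733.8396.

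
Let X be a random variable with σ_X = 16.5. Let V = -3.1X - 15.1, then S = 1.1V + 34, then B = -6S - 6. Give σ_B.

σ_V = |-3.1|·16.5 = 51.15.
σ_S = |1.1|·51.15 = 56.265.
σ_B = |-6|·56.265 = 337.59.

σ_B = 337.59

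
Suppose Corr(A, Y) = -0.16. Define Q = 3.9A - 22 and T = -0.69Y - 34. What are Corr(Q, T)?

Corr(Q, T) = 0.16

Linear rescalings preserve |correlation|; the slopes 3.9 and -0.69 have opposite signs, so the correlation flips sign: Corr(Q, T) = −Corr(A, Y) = 0.16.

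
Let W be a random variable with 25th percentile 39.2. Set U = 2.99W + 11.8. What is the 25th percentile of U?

25th percentile of U = 129.008

Since a = 2.99 > 0 the transformation is increasing, so the 25th percentile of U = a·(P_{25} of W) + b = 2.99·39.2 + 11.8 = 129.008.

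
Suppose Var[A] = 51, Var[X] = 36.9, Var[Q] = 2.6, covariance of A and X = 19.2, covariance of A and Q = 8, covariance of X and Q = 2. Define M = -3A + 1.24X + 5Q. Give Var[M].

Var[M] = a²·Var[A] + b²·Var[X] + c²·Var[Q] + 2ab·covariance of A and X + 2ac·covariance of A and Q + 2bc·covariance of X and Q, with a = -3, b = 1.24, c = 5.
= 459 + 56.73744 + 65 + (-142.848) + (-240) + 24.8
= 222.68944.

Var[M] = 222.68944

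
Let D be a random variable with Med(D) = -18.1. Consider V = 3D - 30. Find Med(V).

Med(V) = -84.3

A linear map preserves order up to sign, so Med(V) = a·Med(D) + b = 3·(-18.1) + (-30) = -84.3.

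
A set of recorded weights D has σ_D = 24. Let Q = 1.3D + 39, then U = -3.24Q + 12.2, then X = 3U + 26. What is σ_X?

σ_X = 303.264

σ_Q = |1.3|·24 = 31.2.
σ_U = |-3.24|·31.2 = 101.088.
σ_X = |3|·101.088 = 303.264.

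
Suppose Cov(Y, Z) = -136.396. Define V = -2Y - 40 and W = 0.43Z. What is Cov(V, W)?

Cov(V, W) = a·c·Cov(Y, Z) = (-2)·0.43·(-136.396) = 117.30056. Additive constants drop out.

Cov(V, W) = 117.30056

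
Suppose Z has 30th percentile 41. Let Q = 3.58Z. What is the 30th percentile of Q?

Since a = 3.58 > 0 the transformation is increasing, so the 30th percentile of Q = a·(P_{30} of Z) + b = 3.58·41 = 146.78.

30th percentile of Q = 146.78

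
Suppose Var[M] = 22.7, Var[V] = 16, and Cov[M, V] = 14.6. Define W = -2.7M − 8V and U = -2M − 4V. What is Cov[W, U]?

Cov[W, U] = 1025.86

By bilinearity, Cov[W, U] = ac·Var[M] + bd·Var[V] + (ad+bc)·Cov[M, V], with a=-2.7, b=-8, c=-2, d=-4.
ac·Var[M] = (-2.7)·(-2)·22.7 = 122.58
bd·Var[V] = (-8)·(-4)·16 = 512
(ad+bc)·Cov[M, V] = (26.8)·14.6 = 391.28
Cov[W, U] = 122.58 + 512 + 391.28 = 1025.86.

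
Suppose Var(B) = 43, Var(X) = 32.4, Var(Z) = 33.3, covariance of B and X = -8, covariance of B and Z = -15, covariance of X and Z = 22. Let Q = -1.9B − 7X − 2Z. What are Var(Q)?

Var(Q) = a²·Var(B) + b²·Var(X) + c²·Var(Z) + 2ab·covariance of B and X + 2ac·covariance of B and Z + 2bc·covariance of X and Z, with a = -1.9, b = -7, c = -2.
= 155.23 + 1587.6 + 133.2 + (-212.8) + (-114) + 616
= 2165.23.

Var(Q) = 2165.23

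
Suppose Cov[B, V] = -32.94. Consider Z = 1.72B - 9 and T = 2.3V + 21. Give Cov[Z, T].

Cov[Z, T] = -130.31064

Cov[Z, T] = a·c·Cov[B, V] = 1.72·2.3·(-32.94) = -130.31064. Additive constants drop out.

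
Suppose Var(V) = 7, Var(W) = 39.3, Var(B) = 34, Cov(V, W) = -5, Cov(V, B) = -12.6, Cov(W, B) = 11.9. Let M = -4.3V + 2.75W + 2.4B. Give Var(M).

Var(M) = 1157.87025

Var(M) = a²·Var(V) + b²·Var(W) + c²·Var(B) + 2ab·Cov(V, W) + 2ac·Cov(V, B) + 2bc·Cov(W, B), with a = -4.3, b = 2.75, c = 2.4.
= 129.43 + 297.20625 + 195.84 + 118.25 + 260.064 + 157.08
= 1157.87025.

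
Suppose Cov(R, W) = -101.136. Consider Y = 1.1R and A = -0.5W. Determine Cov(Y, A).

Cov(Y, A) = a·c·Cov(R, W) = 1.1·(-0.5)·(-101.136) = 55.6248. Additive constants drop out.

Cov(Y, A) = 55.6248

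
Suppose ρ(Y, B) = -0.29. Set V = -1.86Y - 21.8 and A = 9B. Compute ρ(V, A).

Linear rescalings preserve |correlation|; the slopes -1.86 and 9 have opposite signs, so the correlation flips sign: ρ(V, A) = −ρ(Y, B) = 0.29.

ρ(V, A) = 0.29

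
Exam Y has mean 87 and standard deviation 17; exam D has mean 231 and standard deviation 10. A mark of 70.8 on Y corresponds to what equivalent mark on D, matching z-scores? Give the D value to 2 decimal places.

z = (70.8 − 87)/17 ≈ -0.9529.
D = 231 + z·10 = 231 + (70.8 − 87)·10/17 ≈ 221.47.

D = 221.47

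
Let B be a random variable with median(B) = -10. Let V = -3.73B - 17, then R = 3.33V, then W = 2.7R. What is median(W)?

median(V) = (-3.73)·(-10) + (-17) = 20.3.
median(R) = 3.33·20.3 = 67.599.
median(W) = 2.7·67.599 = 182.5173.

median(W) = 182.5173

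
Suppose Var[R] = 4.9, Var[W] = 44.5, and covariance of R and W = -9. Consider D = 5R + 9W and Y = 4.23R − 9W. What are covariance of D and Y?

By bilinearity, covariance of D and Y = ac·Var[R] + bd·Var[W] + (ad+bc)·covariance of R and W, with a=5, b=9, c=4.23, d=-9.
ac·Var[R] = 5·4.23·4.9 = 103.635
bd·Var[W] = 9·(-9)·44.5 = -3604.5
(ad+bc)·covariance of R and W = (-6.93)·(-9) = 62.37
covariance of D and Y = 103.635 + (-3604.5) + 62.37 = -3438.495.

covariance of D and Y = -3438.495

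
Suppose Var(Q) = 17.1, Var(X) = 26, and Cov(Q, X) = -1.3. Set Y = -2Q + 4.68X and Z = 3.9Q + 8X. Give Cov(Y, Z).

By bilinearity, Cov(Y, Z) = ac·Var(Q) + bd·Var(X) + (ad+bc)·Cov(Q, X), with a=-2, b=4.68, c=3.9, d=8.
ac·Var(Q) = (-2)·3.9·17.1 = -133.38
bd·Var(X) = 4.68·8·26 = 973.44
(ad+bc)·Cov(Q, X) = (2.252)·(-1.3) = -2.9276
Cov(Y, Z) = -133.38 + 973.44 + (-2.9276) = 837.1324.

Cov(Y, Z) = 837.1324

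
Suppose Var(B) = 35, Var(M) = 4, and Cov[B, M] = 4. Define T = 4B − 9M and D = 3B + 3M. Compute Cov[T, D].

Cov[T, D] = 252

By bilinearity, Cov[T, D] = ac·Var(B) + bd·Var(M) + (ad+bc)·Cov[B, M], with a=4, b=-9, c=3, d=3.
ac·Var(B) = 4·3·35 = 420
bd·Var(M) = (-9)·3·4 = -108
(ad+bc)·Cov[B, M] = (-15)·4 = -60
Cov[T, D] = 420 + (-108) + (-60) = 252.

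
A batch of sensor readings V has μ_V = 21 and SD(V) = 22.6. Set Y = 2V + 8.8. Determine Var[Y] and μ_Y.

Y = 2V + 8.8 is linear with a = 2, b = 8.8.
Var[V] = 22.6² = 510.76.
Var[Y] = a²·Var[V] = 2²·510.76 = 2043.04 (the additive constant 8.8 does not affect variance).
μ_Y = a·μ_V + b = 2·21 + 8.8 = 50.8.

Var[Y] = 2043.04, μ_Y = 50.8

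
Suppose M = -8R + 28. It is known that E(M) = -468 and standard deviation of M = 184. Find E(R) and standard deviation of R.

From M = -8R + 28: E(M) = a·E(R) + b, so E(R) = (E(M) − b)/a = (-468 − 28)/(-8) = 62.
standard deviation of M = |a|·standard deviation of R, so standard deviation of R = 184/|-8| = 23.

E(R) = 62, standard deviation of R = 23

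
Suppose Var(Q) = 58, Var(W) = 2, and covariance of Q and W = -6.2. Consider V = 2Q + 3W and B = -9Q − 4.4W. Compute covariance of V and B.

covariance of V and B = -848.44

By bilinearity, covariance of V and B = ac·Var(Q) + bd·Var(W) + (ad+bc)·covariance of Q and W, with a=2, b=3, c=-9, d=-4.4.
ac·Var(Q) = 2·(-9)·58 = -1044
bd·Var(W) = 3·(-4.4)·2 = -26.4
(ad+bc)·covariance of Q and W = (-35.8)·(-6.2) = 221.96
covariance of V and B = -1044 + (-26.4) + 221.96 = -848.44.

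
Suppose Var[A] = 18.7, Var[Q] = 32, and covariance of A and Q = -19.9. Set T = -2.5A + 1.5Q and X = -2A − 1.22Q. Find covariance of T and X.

By bilinearity, covariance of T and X = ac·Var[A] + bd·Var[Q] + (ad+bc)·covariance of A and Q, with a=-2.5, b=1.5, c=-2, d=-1.22.
ac·Var[A] = (-2.5)·(-2)·18.7 = 93.5
bd·Var[Q] = 1.5·(-1.22)·32 = -58.56
(ad+bc)·covariance of A and Q = (0.05)·(-19.9) = -0.995
covariance of T and X = 93.5 + (-58.56) + (-0.995) = 33.945.

covariance of T and X = 33.945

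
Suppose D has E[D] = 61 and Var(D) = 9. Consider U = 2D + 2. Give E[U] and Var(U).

U = 2D + 2 is linear with a = 2, b = 2.
E[U] = a·E[D] + b = 2·61 + 2 = 124.
Var(U) = a²·Var(D) = 2²·9 = 36 (the additive constant 2 does not affect variance).

E[U] = 124, Var(U) = 36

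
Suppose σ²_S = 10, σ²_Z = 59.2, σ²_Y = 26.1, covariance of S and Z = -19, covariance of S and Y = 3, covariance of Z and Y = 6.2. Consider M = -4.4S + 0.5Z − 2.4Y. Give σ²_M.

σ²_M = 490.816

σ²_M = a²·σ²_S + b²·σ²_Z + c²·σ²_Y + 2ab·covariance of S and Z + 2ac·covariance of S and Y + 2bc·covariance of Z and Y, with a = -4.4, b = 0.5, c = -2.4.
= 193.6 + 14.8 + 150.336 + 83.6 + 63.36 + (-14.88)
= 490.816.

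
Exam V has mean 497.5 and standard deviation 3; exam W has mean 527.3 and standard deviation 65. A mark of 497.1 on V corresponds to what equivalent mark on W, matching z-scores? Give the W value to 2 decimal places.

z = (497.1 − 497.5)/3 ≈ -0.1333.
W = 527.3 + z·65 = 527.3 + (497.1 − 497.5)·65/3 ≈ 518.63.

W = 518.63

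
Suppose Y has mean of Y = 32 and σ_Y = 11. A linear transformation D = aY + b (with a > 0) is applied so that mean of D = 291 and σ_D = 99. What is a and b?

σ_D = a·σ_Y (a > 0), so a = 99/11 = 9.
mean of D = a·mean of Y + b, so b = 291 − 9·32 = 3.

a = 9, b = 3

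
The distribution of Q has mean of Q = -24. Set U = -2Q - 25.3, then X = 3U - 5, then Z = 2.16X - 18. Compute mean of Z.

mean of Z = 118.296

mean of U = (-2)·(-24) + (-25.3) = 22.7.
mean of X = 3·22.7 + (-5) = 63.1.
mean of Z = 2.16·63.1 + (-18) = 118.296.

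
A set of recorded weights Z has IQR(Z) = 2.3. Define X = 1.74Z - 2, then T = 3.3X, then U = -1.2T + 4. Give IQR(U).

IQR(U) = 15.84792

IQR(X) = |1.74|·2.3 = 4.002.
IQR(T) = |3.3|·4.002 = 13.2066.
IQR(U) = |-1.2|·13.2066 = 15.84792.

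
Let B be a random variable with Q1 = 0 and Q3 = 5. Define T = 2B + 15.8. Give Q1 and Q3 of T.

a = 2 > 0: Q1(T) = a·Q1(B)+b = 15.8, Q3(T) = a·Q3(B)+b = 25.8.

Q1(T) = 15.8, Q3(T) = 25.8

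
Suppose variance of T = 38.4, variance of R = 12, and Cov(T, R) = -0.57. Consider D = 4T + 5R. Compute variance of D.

variance of D = a²·variance of T + b²·variance of R + 2ab·Cov(T, R) with a = 4, b = 5.
= 4²·38.4 + 5²·12 + 2·4·5·(-0.57)
= 614.4 + 300 + (-22.8) = 891.6.

variance of D = 891.6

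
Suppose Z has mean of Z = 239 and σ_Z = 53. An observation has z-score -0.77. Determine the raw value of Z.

Z = mean of Z + z·σ_Z = 239 + (-0.77)·53 = 198.19.

Z = 198.19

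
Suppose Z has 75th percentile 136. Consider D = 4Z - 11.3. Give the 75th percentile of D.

Since a = 4 > 0 the transformation is increasing, so the 75th percentile of D = a·(P_{75} of Z) + b = 4·136 + (-11.3) = 532.7.

75th percentile of D = 532.7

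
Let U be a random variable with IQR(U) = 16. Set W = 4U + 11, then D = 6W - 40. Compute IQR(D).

IQR(W) = |4|·16 = 64.
IQR(D) = |6|·64 = 384.

IQR(D) = 384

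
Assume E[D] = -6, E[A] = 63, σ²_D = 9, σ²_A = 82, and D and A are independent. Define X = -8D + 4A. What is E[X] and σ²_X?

E[X] = 300, σ²_X = 1888

E[X] = (-8)·E[D] + 4·E[A] = (-8)·(-6) + 4·63 = 300.
σ²_X = a²·σ²_D + b²·σ²_A + 2ab·Cov(D, A) with a = -8, b = 4.
Independence gives Cov(D, A) = 0.
= (-8)²·9 + 4²·82 + 2·(-8)·4·0
= 576 + 1312 + 0 = 1888.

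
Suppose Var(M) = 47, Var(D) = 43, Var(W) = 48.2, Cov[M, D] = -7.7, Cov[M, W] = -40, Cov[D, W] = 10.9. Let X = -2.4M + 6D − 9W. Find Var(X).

Var(X) = 3039.48

Var(X) = a²·Var(M) + b²·Var(D) + c²·Var(W) + 2ab·Cov[M, D] + 2ac·Cov[M, W] + 2bc·Cov[D, W], with a = -2.4, b = 6, c = -9.
= 270.72 + 1548 + 3904.2 + 221.76 + (-1728) + (-1177.2)
= 3039.48.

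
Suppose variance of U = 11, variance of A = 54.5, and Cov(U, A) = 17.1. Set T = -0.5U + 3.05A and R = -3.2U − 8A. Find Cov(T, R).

Cov(T, R) = -1410.696

By bilinearity, Cov(T, R) = ac·variance of U + bd·variance of A + (ad+bc)·Cov(U, A), with a=-0.5, b=3.05, c=-3.2, d=-8.
ac·variance of U = (-0.5)·(-3.2)·11 = 17.6
bd·variance of A = 3.05·(-8)·54.5 = -1329.8
(ad+bc)·Cov(U, A) = (-5.76)·17.1 = -98.496
Cov(T, R) = 17.6 + (-1329.8) + (-98.496) = -1410.696.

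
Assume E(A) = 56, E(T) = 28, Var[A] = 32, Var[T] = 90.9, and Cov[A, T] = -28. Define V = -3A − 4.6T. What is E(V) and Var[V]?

E(V) = (-3)·E(A) + (-4.6)·E(T) = (-3)·56 + (-4.6)·28 = -296.8.
Var[V] = a²·Var[A] + b²·Var[T] + 2ab·Cov[A, T] with a = -3, b = -4.6.
= (-3)²·32 + (-4.6)²·90.9 + 2·(-3)·(-4.6)·(-28)
= 288 + 1923.444 + (-772.8) = 1438.644.

E(V) = -296.8, Var[V] = 1438.644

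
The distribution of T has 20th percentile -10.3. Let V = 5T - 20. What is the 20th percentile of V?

20th percentile of V = -71.5

Since a = 5 > 0 the transformation is increasing, so the 20th percentile of V = a·(P_{20} of T) + b = 5·(-10.3) + (-20) = -71.5.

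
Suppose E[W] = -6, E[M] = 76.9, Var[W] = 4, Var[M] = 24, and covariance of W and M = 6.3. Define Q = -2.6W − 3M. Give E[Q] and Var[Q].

E[Q] = (-2.6)·E[W] + (-3)·E[M] = (-2.6)·(-6) + (-3)·76.9 = -215.1.
Var[Q] = a²·Var[W] + b²·Var[M] + 2ab·covariance of W and M with a = -2.6, b = -3.
= (-2.6)²·4 + (-3)²·24 + 2·(-2.6)·(-3)·6.3
= 27.04 + 216 + 98.28 = 341.32.

E[Q] = -215.1, Var[Q] = 341.32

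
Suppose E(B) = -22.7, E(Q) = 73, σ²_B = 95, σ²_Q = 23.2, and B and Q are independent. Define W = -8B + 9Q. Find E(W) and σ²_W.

E(W) = 838.6, σ²_W = 7959.2

E(W) = (-8)·E(B) + 9·E(Q) = (-8)·(-22.7) + 9·73 = 838.6.
σ²_W = a²·σ²_B + b²·σ²_Q + 2ab·Cov(B, Q) with a = -8, b = 9.
Independence gives Cov(B, Q) = 0.
= (-8)²·95 + 9²·23.2 + 2·(-8)·9·0
= 6080 + 1879.2 + 0 = 7959.2.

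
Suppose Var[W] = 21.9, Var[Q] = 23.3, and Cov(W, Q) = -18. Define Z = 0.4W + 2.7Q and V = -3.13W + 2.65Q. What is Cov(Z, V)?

Cov(Z, V) = 272.3307

By bilinearity, Cov(Z, V) = ac·Var[W] + bd·Var[Q] + (ad+bc)·Cov(W, Q), with a=0.4, b=2.7, c=-3.13, d=2.65.
ac·Var[W] = 0.4·(-3.13)·21.9 = -27.4188
bd·Var[Q] = 2.7·2.65·23.3 = 166.7115
(ad+bc)·Cov(W, Q) = (-7.391)·(-18) = 133.038
Cov(Z, V) = -27.4188 + 166.7115 + 133.038 = 272.3307.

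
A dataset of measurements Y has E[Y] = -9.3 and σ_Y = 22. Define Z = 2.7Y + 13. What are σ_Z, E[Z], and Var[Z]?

σ_Z = 59.4, E[Z] = -12.11, Var[Z] = 3528.36

Z = 2.7Y + 13 is linear with a = 2.7, b = 13.
σ_Z = |a|·σ_Y = |2.7|·22 = 59.4.
E[Z] = a·E[Y] + b = 2.7·(-9.3) + 13 = -12.11.
Var[Y] = 22² = 484.
Var[Z] = a²·Var[Y] = 2.7²·484 = 3528.36 (the additive constant 13 does not affect variance).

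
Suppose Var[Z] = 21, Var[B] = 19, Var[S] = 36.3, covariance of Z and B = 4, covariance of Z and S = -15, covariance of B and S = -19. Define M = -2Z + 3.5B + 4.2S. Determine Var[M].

Var[M] = a²·Var[Z] + b²·Var[B] + c²·Var[S] + 2ab·covariance of Z and B + 2ac·covariance of Z and S + 2bc·covariance of B and S, with a = -2, b = 3.5, c = 4.2.
= 84 + 232.75 + 640.332 + (-56) + 252 + (-558.6)
= 594.482.

Var[M] = 594.482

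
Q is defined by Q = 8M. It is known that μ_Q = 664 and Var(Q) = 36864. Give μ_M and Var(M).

From Q = 8M: μ_Q = a·μ_M + b, so μ_M = (μ_Q − b)/a = (664 − 0)/8 = 83.
Var(Q) = a²·Var(M), so Var(M) = 36864/8² = 576.

μ_M = 83, Var(M) = 576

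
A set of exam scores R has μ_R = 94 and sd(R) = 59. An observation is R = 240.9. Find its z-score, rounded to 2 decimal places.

z = (R − μ_R) / sd(R) = (240.9 − 94) / 59 ≈ 2.49.

z = 2.49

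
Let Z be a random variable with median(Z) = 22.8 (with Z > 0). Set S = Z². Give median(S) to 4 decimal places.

Z² is monotone on this domain, so median(S) = square(22.8) = 519.84.

median(S) = 519.84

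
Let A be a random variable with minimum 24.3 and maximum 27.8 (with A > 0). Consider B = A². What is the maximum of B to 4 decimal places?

max(B) = 772.84

A² is increasing on this domain, so max(B) comes from max(A) = 27.8: max(B) = square(27.8) = 772.84.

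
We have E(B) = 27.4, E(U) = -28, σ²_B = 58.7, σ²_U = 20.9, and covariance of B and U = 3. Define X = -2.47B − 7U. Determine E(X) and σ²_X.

E(X) = 128.322, σ²_X = 1485.96283

E(X) = (-2.47)·E(B) + (-7)·E(U) = (-2.47)·27.4 + (-7)·(-28) = 128.322.
σ²_X = a²·σ²_B + b²·σ²_U + 2ab·covariance of B and U with a = -2.47, b = -7.
= (-2.47)²·58.7 + (-7)²·20.9 + 2·(-2.47)·(-7)·3
= 358.12283 + 1024.1 + 103.74 = 1485.96283.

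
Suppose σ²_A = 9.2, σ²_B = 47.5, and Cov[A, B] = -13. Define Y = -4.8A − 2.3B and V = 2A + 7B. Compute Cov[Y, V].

By bilinearity, Cov[Y, V] = ac·σ²_A + bd·σ²_B + (ad+bc)·Cov[A, B], with a=-4.8, b=-2.3, c=2, d=7.
ac·σ²_A = (-4.8)·2·9.2 = -88.32
bd·σ²_B = (-2.3)·7·47.5 = -764.75
(ad+bc)·Cov[A, B] = (-38.2)·(-13) = 496.6
Cov[Y, V] = -88.32 + (-764.75) + 496.6 = -356.47.

Cov[Y, V] = -356.47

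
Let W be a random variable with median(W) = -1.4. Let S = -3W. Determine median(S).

median(S) = 4.2

A linear map preserves order up to sign, so median(S) = a·median(W) + b = (-3)·(-1.4) = 4.2.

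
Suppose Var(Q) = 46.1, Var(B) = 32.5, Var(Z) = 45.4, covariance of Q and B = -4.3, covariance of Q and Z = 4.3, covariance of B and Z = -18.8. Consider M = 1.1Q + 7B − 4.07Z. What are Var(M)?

Var(M) = 3366.82926

Var(M) = a²·Var(Q) + b²·Var(B) + c²·Var(Z) + 2ab·covariance of Q and B + 2ac·covariance of Q and Z + 2bc·covariance of B and Z, with a = 1.1, b = 7, c = -4.07.
= 55.781 + 1592.5 + 752.04646 + (-66.22) + (-38.5022) + 1071.224
= 3366.82926.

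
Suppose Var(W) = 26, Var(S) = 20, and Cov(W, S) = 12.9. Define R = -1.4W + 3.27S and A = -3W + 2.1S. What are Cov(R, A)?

By bilinearity, Cov(R, A) = ac·Var(W) + bd·Var(S) + (ad+bc)·Cov(W, S), with a=-1.4, b=3.27, c=-3, d=2.1.
ac·Var(W) = (-1.4)·(-3)·26 = 109.2
bd·Var(S) = 3.27·2.1·20 = 137.34
(ad+bc)·Cov(W, S) = (-12.75)·12.9 = -164.475
Cov(R, A) = 109.2 + 137.34 + (-164.475) = 82.065.

Cov(R, A) = 82.065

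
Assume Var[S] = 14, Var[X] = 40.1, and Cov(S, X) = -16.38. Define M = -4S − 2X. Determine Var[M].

Var[M] = 122.32

Var[M] = a²·Var[S] + b²·Var[X] + 2ab·Cov(S, X) with a = -4, b = -2.
= (-4)²·14 + (-2)²·40.1 + 2·(-4)·(-2)·(-16.38)
= 224 + 160.4 + (-262.08) = 122.32.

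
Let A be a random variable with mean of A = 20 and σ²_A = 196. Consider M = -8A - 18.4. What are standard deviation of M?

M = -8A - 18.4 is linear with a = -8, b = -18.4.
standard deviation of A = √196 = 14.
standard deviation of M = |a|·standard deviation of A = |-8|·14 = 112.

standard deviation of M = 112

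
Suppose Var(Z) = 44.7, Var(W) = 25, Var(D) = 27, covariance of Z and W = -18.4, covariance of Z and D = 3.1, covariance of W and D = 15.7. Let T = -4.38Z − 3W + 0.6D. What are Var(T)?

Var(T) = a²·Var(Z) + b²·Var(W) + c²·Var(D) + 2ab·covariance of Z and W + 2ac·covariance of Z and D + 2bc·covariance of W and D, with a = -4.38, b = -3, c = 0.6.
= 857.54268 + 225 + 9.72 + (-483.552) + (-16.2936) + (-56.52)
= 535.89708.

Var(T) = 535.89708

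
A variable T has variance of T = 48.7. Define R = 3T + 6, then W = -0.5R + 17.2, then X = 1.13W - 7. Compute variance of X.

variance of X = 139.9163175

variance of R = 3²·48.7 = 438.3.
variance of W = (-0.5)²·438.3 = 109.575.
variance of X = 1.13²·109.575 = 139.9163175.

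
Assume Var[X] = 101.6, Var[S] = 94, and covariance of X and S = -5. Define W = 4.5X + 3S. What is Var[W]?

Var[W] = 2768.4

Var[W] = a²·Var[X] + b²·Var[S] + 2ab·covariance of X and S with a = 4.5, b = 3.
= 4.5²·101.6 + 3²·94 + 2·4.5·3·(-5)
= 2057.4 + 846 + (-135) = 2768.4.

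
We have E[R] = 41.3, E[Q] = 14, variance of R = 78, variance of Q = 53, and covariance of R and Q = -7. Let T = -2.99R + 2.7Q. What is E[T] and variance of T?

E[T] = (-2.99)·E[R] + 2.7·E[Q] = (-2.99)·41.3 + 2.7·14 = -85.687.
variance of T = a²·variance of R + b²·variance of Q + 2ab·covariance of R and Q with a = -2.99, b = 2.7.
= (-2.99)²·78 + 2.7²·53 + 2·(-2.99)·2.7·(-7)
= 697.3278 + 386.37 + 113.022 = 1196.7198.

E[T] = -85.687, variance of T = 1196.7198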